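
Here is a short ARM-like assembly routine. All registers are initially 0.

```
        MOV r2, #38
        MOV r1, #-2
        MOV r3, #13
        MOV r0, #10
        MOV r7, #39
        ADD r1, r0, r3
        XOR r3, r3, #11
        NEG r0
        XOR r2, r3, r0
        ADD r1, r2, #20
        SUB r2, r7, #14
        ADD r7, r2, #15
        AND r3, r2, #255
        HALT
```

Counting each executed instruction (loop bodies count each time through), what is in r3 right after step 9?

after MOV r2, #38: r2=38
after MOV r1, #-2: r1=-2
after MOV r3, #13: r3=13
after MOV r0, #10: r0=10
after MOV r7, #39: r7=39
after ADD r1, r0, r3: r1=10+13=23
after XOR r3, r3, #11: r3=13^11=6
after NEG r0: r0=-(10)=-10
after XOR r2, r3, r0: r2=6^(-10)=-16
After step 9: r3 = 6.

6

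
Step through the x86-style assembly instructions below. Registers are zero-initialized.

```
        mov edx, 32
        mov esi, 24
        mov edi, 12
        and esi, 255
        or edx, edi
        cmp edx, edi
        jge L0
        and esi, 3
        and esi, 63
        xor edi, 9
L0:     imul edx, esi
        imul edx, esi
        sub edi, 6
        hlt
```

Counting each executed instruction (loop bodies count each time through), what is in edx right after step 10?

after mov edx, 32: edx=32
after mov esi, 24: esi=24
after mov edi, 12: edi=12
after and esi, 255: esi=24&255=24
after or edx, edi: edx=32|12=44
cmp edx, edi  (cmp 44,12)
jge L0: taken
after imul edx, esi: edx=44*24=1056
after imul edx, esi: edx=1056*24=25344
after sub edi, 6: edi=12-6=6
After step 10: edx = 25344.

25344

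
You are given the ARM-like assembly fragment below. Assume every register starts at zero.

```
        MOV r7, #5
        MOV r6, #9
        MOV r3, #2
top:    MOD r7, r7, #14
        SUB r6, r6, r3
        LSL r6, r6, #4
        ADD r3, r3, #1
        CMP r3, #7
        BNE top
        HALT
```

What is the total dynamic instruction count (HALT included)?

34

MOV r7, #5 → r7=5
MOV r6, #9 → r6=9
MOV r3, #2 → r3=2
MOD r7, r7, #14 → r7=5%14=5
SUB r6, r6, r3 → r6=9-2=7
LSL r6, r6, #4 → r6=7<<4=112
ADD r3, r3, #1 → r3=2+1=3
CMP r3, #7  (cmp 3,7)
BNE top: taken
MOD r7, r7, #14 → r7=5%14=5
SUB r6, r6, r3 → r6=112-3=109
LSL r6, r6, #4 → r6=109<<4=1744
ADD r3, r3, #1 → r3=3+1=4
CMP r3, #7  (cmp 4,7)
BNE top: taken
MOD r7, r7, #14 → r7=5%14=5
SUB r6, r6, r3 → r6=1744-4=1740
LSL r6, r6, #4 → r6=1740<<4=27840
ADD r3, r3, #1 → r3=4+1=5
CMP r3, #7  (cmp 5,7)
BNE top: taken
MOD r7, r7, #14 → r7=5%14=5
SUB r6, r6, r3 → r6=27840-5=27835
LSL r6, r6, #4 → r6=27835<<4=445360
ADD r3, r3, #1 → r3=5+1=6
CMP r3, #7  (cmp 6,7)
BNE top: taken
MOD r7, r7, #14 → r7=5%14=5
SUB r6, r6, r3 → r6=445360-6=445354
LSL r6, r6, #4 → r6=445354<<4=7125664
ADD r3, r3, #1 → r3=6+1=7
CMP r3, #7  (cmp 7,7)
BNE top: not taken
halt.
Total executed instructions: 34.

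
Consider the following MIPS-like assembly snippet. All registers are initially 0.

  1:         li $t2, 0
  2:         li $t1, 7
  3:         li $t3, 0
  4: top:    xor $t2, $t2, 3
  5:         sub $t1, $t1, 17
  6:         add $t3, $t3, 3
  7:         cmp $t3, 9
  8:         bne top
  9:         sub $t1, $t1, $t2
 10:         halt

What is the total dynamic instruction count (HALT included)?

20

li $t2, 0 → $t2=0
li $t1, 7 → $t1=7
li $t3, 0 → $t3=0
xor $t2, $t2, 3 → $t2=0^3=3
sub $t1, $t1, 17 → $t1=7-17=-10
add $t3, $t3, 3 → $t3=0+3=3
cmp $t3, 9  (cmp 3,9)
bne top: taken
xor $t2, $t2, 3 → $t2=3^3=0
sub $t1, $t1, 17 → $t1=(-10)-17=-27
add $t3, $t3, 3 → $t3=3+3=6
cmp $t3, 9  (cmp 6,9)
bne top: taken
xor $t2, $t2, 3 → $t2=0^3=3
sub $t1, $t1, 17 → $t1=(-27)-17=-44
add $t3, $t3, 3 → $t3=6+3=9
cmp $t3, 9  (cmp 9,9)
bne top: not taken
sub $t1, $t1, $t2 → $t1=(-44)-3=-47
halt.
Total executed instructions: 20.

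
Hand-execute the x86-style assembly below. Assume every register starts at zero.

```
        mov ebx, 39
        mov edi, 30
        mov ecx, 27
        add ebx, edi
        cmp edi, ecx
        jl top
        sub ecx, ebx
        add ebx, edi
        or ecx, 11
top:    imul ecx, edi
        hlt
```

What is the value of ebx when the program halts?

ebx=39
edi=30
ecx=27
ebx=39+30=69
cmp edi, ecx  (cmp 30,27)
jl top: not taken
ecx=27-69=-42
ebx=69+30=99
ecx=(-42)|11=-33
ecx=(-33)*30=-990
halt.

99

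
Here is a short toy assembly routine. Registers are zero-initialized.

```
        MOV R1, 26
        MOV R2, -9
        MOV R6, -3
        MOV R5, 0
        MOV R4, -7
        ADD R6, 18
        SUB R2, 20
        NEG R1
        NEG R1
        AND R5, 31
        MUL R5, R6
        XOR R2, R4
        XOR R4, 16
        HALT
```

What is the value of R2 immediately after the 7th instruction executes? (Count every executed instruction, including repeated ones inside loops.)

MOV R1, 26 → R1=26
MOV R2, -9 → R2=-9
MOV R6, -3 → R6=-3
MOV R5, 0 → R5=0
MOV R4, -7 → R4=-7
ADD R6, 18 → R6=(-3)+18=15
SUB R2, 20 → R2=(-9)-20=-29
After step 7: R2 = -29.

-29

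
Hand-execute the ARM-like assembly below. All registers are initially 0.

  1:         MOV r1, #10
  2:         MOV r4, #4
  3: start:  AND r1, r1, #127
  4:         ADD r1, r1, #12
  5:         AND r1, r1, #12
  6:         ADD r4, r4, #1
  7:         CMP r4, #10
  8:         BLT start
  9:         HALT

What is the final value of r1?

after MOV r1, #10: r1=10
after MOV r4, #4: r4=4
after AND r1, r1, #127: r1=10&127=10
after ADD r1, r1, #12: r1=10+12=22
after AND r1, r1, #12: r1=22&12=4
after ADD r4, r4, #1: r4=4+1=5
CMP r4, #10  (cmp 5,10)
BLT start: taken
after AND r1, r1, #127: r1=4&127=4
after ADD r1, r1, #12: r1=4+12=16
after AND r1, r1, #12: r1=16&12=0
after ADD r4, r4, #1: r4=5+1=6
CMP r4, #10  (cmp 6,10)
BLT start: taken
after AND r1, r1, #127: r1=0&127=0
after ADD r1, r1, #12: r1=0+12=12
after AND r1, r1, #12: r1=12&12=12
after ADD r4, r4, #1: r4=6+1=7
CMP r4, #10  (cmp 7,10)
BLT start: taken
after AND r1, r1, #127: r1=12&127=12
after ADD r1, r1, #12: r1=12+12=24
after AND r1, r1, #12: r1=24&12=8
after ADD r4, r4, #1: r4=7+1=8
CMP r4, #10  (cmp 8,10)
BLT start: taken
after AND r1, r1, #127: r1=8&127=8
after ADD r1, r1, #12: r1=8+12=20
after AND r1, r1, #12: r1=20&12=4
after ADD r4, r4, #1: r4=8+1=9
CMP r4, #10  (cmp 9,10)
BLT start: taken
after AND r1, r1, #127: r1=4&127=4
after ADD r1, r1, #12: r1=4+12=16
after AND r1, r1, #12: r1=16&12=0
after ADD r4, r4, #1: r4=9+1=10
CMP r4, #10  (cmp 10,10)
BLT start: not taken
halt.

0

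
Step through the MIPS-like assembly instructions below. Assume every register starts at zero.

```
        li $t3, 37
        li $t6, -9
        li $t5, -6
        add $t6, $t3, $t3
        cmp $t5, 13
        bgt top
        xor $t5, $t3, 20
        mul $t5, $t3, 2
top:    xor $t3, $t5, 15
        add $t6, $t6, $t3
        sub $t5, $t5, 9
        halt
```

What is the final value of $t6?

li $t3, 37 → $t3=37
li $t6, -9 → $t6=-9
li $t5, -6 → $t5=-6
add $t6, $t3, $t3 → $t6=37+37=74
cmp $t5, 13  (cmp -6,13)
bgt top: not taken
xor $t5, $t3, 20 → $t5=37^20=49
mul $t5, $t3, 2 → $t5=37*2=74
xor $t3, $t5, 15 → $t3=74^15=69
add $t6, $t6, $t3 → $t6=74+69=143
sub $t5, $t5, 9 → $t5=74-9=65
halt.

143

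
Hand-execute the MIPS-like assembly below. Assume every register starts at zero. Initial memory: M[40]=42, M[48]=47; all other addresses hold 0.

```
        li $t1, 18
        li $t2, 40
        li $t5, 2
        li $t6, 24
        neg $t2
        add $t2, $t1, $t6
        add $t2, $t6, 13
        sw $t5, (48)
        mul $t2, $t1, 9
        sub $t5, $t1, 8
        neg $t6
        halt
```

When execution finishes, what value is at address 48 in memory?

$t1=18
$t2=40
$t5=2
$t6=24
$t2=-(40)=-40
$t2=18+24=42
$t2=24+13=37
sw $t5, (48) → M[48]=2
$t2=18*9=162
$t5=18-8=10
$t6=-(24)=-24
halt.

2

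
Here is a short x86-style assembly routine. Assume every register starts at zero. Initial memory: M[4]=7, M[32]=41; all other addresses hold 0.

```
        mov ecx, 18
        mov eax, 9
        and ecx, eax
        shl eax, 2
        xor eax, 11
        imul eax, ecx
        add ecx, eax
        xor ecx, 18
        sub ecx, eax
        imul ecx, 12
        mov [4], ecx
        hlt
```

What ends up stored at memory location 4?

216

after mov ecx, 18: ecx=18
after mov eax, 9: eax=9
after and ecx, eax: ecx=18&9=0
after shl eax, 2: eax=9<<2=36
after xor eax, 11: eax=36^11=47
after imul eax, ecx: eax=47*0=0
after add ecx, eax: ecx=0+0=0
after xor ecx, 18: ecx=0^18=18
after sub ecx, eax: ecx=18-0=18
after imul ecx, 12: ecx=18*12=216
mov [4], ecx → M[4]=216
halt.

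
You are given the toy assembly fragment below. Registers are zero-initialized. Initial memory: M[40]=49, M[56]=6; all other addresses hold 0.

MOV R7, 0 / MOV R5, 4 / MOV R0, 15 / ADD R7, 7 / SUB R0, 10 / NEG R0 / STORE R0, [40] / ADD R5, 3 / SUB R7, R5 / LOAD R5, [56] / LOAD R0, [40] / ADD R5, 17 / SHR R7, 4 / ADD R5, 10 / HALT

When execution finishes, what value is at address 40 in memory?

after MOV R7, 0: R7=0
after MOV R5, 4: R5=4
after MOV R0, 15: R0=15
after ADD R7, 7: R7=0+7=7
after SUB R0, 10: R0=15-10=5
after NEG R0: R0=-(5)=-5
STORE R0, [40] → M[40]=-5
after ADD R5, 3: R5=4+3=7
after SUB R7, R5: R7=7-7=0
after LOAD R5, [56]: R5=M[56]=6
after LOAD R0, [40]: R0=M[40]=-5
after ADD R5, 17: R5=6+17=23
after SHR R7, 4: R7=0>>4=0
after ADD R5, 10: R5=23+10=33
halt.

-5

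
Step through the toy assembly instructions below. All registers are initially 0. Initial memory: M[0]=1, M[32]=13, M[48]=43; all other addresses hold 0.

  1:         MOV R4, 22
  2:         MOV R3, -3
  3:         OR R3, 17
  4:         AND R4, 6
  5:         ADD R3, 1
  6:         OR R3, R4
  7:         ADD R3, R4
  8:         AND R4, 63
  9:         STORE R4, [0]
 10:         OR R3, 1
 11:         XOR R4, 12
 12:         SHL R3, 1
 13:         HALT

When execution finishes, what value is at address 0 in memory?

MOV R4, 22 → R4=22
MOV R3, -3 → R3=-3
OR R3, 17 → R3=(-3)|17=-3
AND R4, 6 → R4=22&6=6
ADD R3, 1 → R3=(-3)+1=-2
OR R3, R4 → R3=(-2)|6=-2
ADD R3, R4 → R3=(-2)+6=4
AND R4, 63 → R4=6&63=6
STORE R4, [0] → M[0]=6
OR R3, 1 → R3=4|1=5
XOR R4, 12 → R4=6^12=10
SHL R3, 1 → R3=5<<1=10
halt.

6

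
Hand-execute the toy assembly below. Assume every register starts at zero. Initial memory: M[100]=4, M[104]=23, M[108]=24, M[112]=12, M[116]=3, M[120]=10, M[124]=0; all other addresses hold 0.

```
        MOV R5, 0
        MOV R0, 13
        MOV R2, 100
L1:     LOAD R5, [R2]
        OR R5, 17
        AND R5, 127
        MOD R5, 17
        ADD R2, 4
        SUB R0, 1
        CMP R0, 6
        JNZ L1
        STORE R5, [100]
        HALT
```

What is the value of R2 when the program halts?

after MOV R5, 0: R5=0
after MOV R0, 13: R0=13
after MOV R2, 100: R2=100
after LOAD R5, [R2]: R5=M[100]=4
after OR R5, 17: R5=4|17=21
after AND R5, 127: R5=21&127=21
after MOD R5, 17: R5=21%17=4
after ADD R2, 4: R2=100+4=104
after SUB R0, 1: R0=13-1=12
CMP R0, 6  (cmp 12,6)
JNZ L1: taken
after LOAD R5, [R2]: R5=M[104]=23
after OR R5, 17: R5=23|17=23
after AND R5, 127: R5=23&127=23
after MOD R5, 17: R5=23%17=6
after ADD R2, 4: R2=104+4=108
after SUB R0, 1: R0=12-1=11
CMP R0, 6  (cmp 11,6)
JNZ L1: taken
after LOAD R5, [R2]: R5=M[108]=24
after OR R5, 17: R5=24|17=25
after AND R5, 127: R5=25&127=25
after MOD R5, 17: R5=25%17=8
after ADD R2, 4: R2=108+4=112
after SUB R0, 1: R0=11-1=10
CMP R0, 6  (cmp 10,6)
JNZ L1: taken
after LOAD R5, [R2]: R5=M[112]=12
after OR R5, 17: R5=12|17=29
after AND R5, 127: R5=29&127=29
after MOD R5, 17: R5=29%17=12
after ADD R2, 4: R2=112+4=116
after SUB R0, 1: R0=10-1=9
CMP R0, 6  (cmp 9,6)
JNZ L1: taken
after LOAD R5, [R2]: R5=M[116]=3
after OR R5, 17: R5=3|17=19
after AND R5, 127: R5=19&127=19
after MOD R5, 17: R5=19%17=2
after ADD R2, 4: R2=116+4=120
after SUB R0, 1: R0=9-1=8
CMP R0, 6  (cmp 8,6)
JNZ L1: taken
after LOAD R5, [R2]: R5=M[120]=10
after OR R5, 17: R5=10|17=27
after AND R5, 127: R5=27&127=27
after MOD R5, 17: R5=27%17=10
after ADD R2, 4: R2=120+4=124
after SUB R0, 1: R0=8-1=7
CMP R0, 6  (cmp 7,6)
JNZ L1: taken
after LOAD R5, [R2]: R5=M[124]=0
after OR R5, 17: R5=0|17=17
after AND R5, 127: R5=17&127=17
after MOD R5, 17: R5=17%17=0
after ADD R2, 4: R2=124+4=128
after SUB R0, 1: R0=7-1=6
CMP R0, 6  (cmp 6,6)
JNZ L1: not taken
STORE R5, [100] → M[100]=0
halt.

128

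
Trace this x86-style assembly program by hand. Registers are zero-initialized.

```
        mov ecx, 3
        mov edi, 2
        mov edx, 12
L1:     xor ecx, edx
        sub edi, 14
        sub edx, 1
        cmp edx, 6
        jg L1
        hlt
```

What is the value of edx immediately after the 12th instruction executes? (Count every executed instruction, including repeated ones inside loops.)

ecx=3
edi=2
edx=12
ecx=3^12=15
edi=2-14=-12
edx=12-1=11
cmp edx, 6  (cmp 11,6)
jg L1: taken
ecx=15^11=4
edi=(-12)-14=-26
edx=11-1=10
cmp edx, 6  (cmp 10,6)
After step 12: edx = 10.

10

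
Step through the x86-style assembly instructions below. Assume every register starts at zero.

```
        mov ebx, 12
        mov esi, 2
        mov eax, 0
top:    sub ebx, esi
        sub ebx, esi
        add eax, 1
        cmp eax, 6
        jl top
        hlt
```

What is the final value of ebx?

mov ebx, 12 → ebx=12
mov esi, 2 → esi=2
mov eax, 0 → eax=0
sub ebx, esi → ebx=12-2=10
sub ebx, esi → ebx=10-2=8
add eax, 1 → eax=0+1=1
cmp eax, 6  (cmp 1,6)
jl top: taken
sub ebx, esi → ebx=8-2=6
sub ebx, esi → ebx=6-2=4
add eax, 1 → eax=1+1=2
cmp eax, 6  (cmp 2,6)
jl top: taken
sub ebx, esi → ebx=4-2=2
sub ebx, esi → ebx=2-2=0
add eax, 1 → eax=2+1=3
cmp eax, 6  (cmp 3,6)
jl top: taken
sub ebx, esi → ebx=0-2=-2
sub ebx, esi → ebx=(-2)-2=-4
add eax, 1 → eax=3+1=4
cmp eax, 6  (cmp 4,6)
jl top: taken
sub ebx, esi → ebx=(-4)-2=-6
sub ebx, esi → ebx=(-6)-2=-8
add eax, 1 → eax=4+1=5
cmp eax, 6  (cmp 5,6)
jl top: taken
sub ebx, esi → ebx=(-8)-2=-10
sub ebx, esi → ebx=(-10)-2=-12
add eax, 1 → eax=5+1=6
cmp eax, 6  (cmp 6,6)
jl top: not taken
halt.

-12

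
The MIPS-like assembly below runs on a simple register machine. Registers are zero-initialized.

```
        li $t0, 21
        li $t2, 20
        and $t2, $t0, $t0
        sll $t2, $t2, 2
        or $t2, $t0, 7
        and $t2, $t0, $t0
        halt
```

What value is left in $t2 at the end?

li $t0, 21 → $t0=21
li $t2, 20 → $t2=20
and $t2, $t0, $t0 → $t2=21&21=21
sll $t2, $t2, 2 → $t2=21<<2=84
or $t2, $t0, 7 → $t2=21|7=23
and $t2, $t0, $t0 → $t2=21&21=21
halt.

21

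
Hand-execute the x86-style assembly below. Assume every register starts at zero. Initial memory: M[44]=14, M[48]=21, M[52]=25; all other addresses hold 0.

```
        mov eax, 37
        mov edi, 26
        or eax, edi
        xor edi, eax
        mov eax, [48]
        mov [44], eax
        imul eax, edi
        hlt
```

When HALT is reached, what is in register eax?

777

eax=37
edi=26
eax=37|26=63
edi=26^63=37
eax=M[48]=21
mov [44], eax → M[44]=21
eax=21*37=777
halt.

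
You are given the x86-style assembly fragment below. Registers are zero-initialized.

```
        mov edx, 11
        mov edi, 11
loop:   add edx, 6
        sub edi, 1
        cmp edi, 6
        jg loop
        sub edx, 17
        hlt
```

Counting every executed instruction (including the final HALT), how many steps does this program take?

24

after mov edx, 11: edx=11
after mov edi, 11: edi=11
after add edx, 6: edx=11+6=17
after sub edi, 1: edi=11-1=10
cmp edi, 6  (cmp 10,6)
jg loop: taken
after add edx, 6: edx=17+6=23
after sub edi, 1: edi=10-1=9
cmp edi, 6  (cmp 9,6)
jg loop: taken
after add edx, 6: edx=23+6=29
after sub edi, 1: edi=9-1=8
cmp edi, 6  (cmp 8,6)
jg loop: taken
after add edx, 6: edx=29+6=35
after sub edi, 1: edi=8-1=7
cmp edi, 6  (cmp 7,6)
jg loop: taken
after add edx, 6: edx=35+6=41
after sub edi, 1: edi=7-1=6
cmp edi, 6  (cmp 6,6)
jg loop: not taken
after sub edx, 17: edx=41-17=24
halt.
Total executed instructions: 24.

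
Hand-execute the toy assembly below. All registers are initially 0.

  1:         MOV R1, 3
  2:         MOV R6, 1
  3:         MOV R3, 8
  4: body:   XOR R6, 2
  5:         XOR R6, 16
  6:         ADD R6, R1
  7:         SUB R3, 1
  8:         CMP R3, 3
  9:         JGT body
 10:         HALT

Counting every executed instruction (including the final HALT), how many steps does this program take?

R1=3
R6=1
R3=8
R6=1^2=3
R6=3^16=19
R6=19+3=22
R3=8-1=7
CMP R3, 3  (cmp 7,3)
JGT body: taken
R6=22^2=20
R6=20^16=4
R6=4+3=7
R3=7-1=6
CMP R3, 3  (cmp 6,3)
JGT body: taken
R6=7^2=5
R6=5^16=21
R6=21+3=24
R3=6-1=5
CMP R3, 3  (cmp 5,3)
JGT body: taken
R6=24^2=26
R6=26^16=10
R6=10+3=13
R3=5-1=4
CMP R3, 3  (cmp 4,3)
JGT body: taken
R6=13^2=15
R6=15^16=31
R6=31+3=34
R3=4-1=3
CMP R3, 3  (cmp 3,3)
JGT body: not taken
halt.
Total executed instructions: 34.

34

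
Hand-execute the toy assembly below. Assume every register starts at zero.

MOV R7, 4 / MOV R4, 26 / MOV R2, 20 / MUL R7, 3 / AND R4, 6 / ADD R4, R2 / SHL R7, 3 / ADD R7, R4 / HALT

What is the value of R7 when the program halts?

118

MOV R7, 4 → R7=4
MOV R4, 26 → R4=26
MOV R2, 20 → R2=20
MUL R7, 3 → R7=4*3=12
AND R4, 6 → R4=26&6=2
ADD R4, R2 → R4=2+20=22
SHL R7, 3 → R7=12<<3=96
ADD R7, R4 → R7=96+22=118
halt.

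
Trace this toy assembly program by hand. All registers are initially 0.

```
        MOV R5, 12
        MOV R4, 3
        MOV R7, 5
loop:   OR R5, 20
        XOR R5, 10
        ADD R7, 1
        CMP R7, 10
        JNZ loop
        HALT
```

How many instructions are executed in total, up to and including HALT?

29

after MOV R5, 12: R5=12
after MOV R4, 3: R4=3
after MOV R7, 5: R7=5
after OR R5, 20: R5=12|20=28
after XOR R5, 10: R5=28^10=22
after ADD R7, 1: R7=5+1=6
CMP R7, 10  (cmp 6,10)
JNZ loop: taken
after OR R5, 20: R5=22|20=22
after XOR R5, 10: R5=22^10=28
after ADD R7, 1: R7=6+1=7
CMP R7, 10  (cmp 7,10)
JNZ loop: taken
after OR R5, 20: R5=28|20=28
after XOR R5, 10: R5=28^10=22
after ADD R7, 1: R7=7+1=8
CMP R7, 10  (cmp 8,10)
JNZ loop: taken
after OR R5, 20: R5=22|20=22
after XOR R5, 10: R5=22^10=28
after ADD R7, 1: R7=8+1=9
CMP R7, 10  (cmp 9,10)
JNZ loop: taken
after OR R5, 20: R5=28|20=28
after XOR R5, 10: R5=28^10=22
after ADD R7, 1: R7=9+1=10
CMP R7, 10  (cmp 10,10)
JNZ loop: not taken
halt.
Total executed instructions: 29.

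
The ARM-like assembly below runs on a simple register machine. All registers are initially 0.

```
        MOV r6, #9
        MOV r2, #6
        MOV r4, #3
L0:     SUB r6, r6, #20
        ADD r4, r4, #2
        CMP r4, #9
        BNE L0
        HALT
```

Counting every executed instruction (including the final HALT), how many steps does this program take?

16

MOV r6, #9 → r6=9
MOV r2, #6 → r2=6
MOV r4, #3 → r4=3
SUB r6, r6, #20 → r6=9-20=-11
ADD r4, r4, #2 → r4=3+2=5
CMP r4, #9  (cmp 5,9)
BNE L0: taken
SUB r6, r6, #20 → r6=(-11)-20=-31
ADD r4, r4, #2 → r4=5+2=7
CMP r4, #9  (cmp 7,9)
BNE L0: taken
SUB r6, r6, #20 → r6=(-31)-20=-51
ADD r4, r4, #2 → r4=7+2=9
CMP r4, #9  (cmp 9,9)
BNE L0: not taken
halt.
Total executed instructions: 16.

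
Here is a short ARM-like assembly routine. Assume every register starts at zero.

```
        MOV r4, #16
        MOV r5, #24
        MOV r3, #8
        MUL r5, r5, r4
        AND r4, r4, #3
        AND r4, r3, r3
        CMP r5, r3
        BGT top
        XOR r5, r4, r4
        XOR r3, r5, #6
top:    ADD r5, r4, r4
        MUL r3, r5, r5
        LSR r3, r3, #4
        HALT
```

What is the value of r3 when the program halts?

16

MOV r4, #16 → r4=16
MOV r5, #24 → r5=24
MOV r3, #8 → r3=8
MUL r5, r5, r4 → r5=24*16=384
AND r4, r4, #3 → r4=16&3=0
AND r4, r3, r3 → r4=8&8=8
CMP r5, r3  (cmp 384,8)
BGT top: taken
ADD r5, r4, r4 → r5=8+8=16
MUL r3, r5, r5 → r3=16*16=256
LSR r3, r3, #4 → r3=256>>4=16
halt.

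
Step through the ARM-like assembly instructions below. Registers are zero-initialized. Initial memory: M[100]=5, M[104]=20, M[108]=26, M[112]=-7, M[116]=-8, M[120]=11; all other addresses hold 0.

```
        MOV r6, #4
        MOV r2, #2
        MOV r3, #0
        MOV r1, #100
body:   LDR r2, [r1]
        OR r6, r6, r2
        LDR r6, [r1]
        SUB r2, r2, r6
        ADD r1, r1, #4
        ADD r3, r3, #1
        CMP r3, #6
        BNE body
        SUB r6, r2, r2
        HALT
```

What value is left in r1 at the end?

after MOV r6, #4: r6=4
after MOV r2, #2: r2=2
after MOV r3, #0: r3=0
after MOV r1, #100: r1=100
after LDR r2, [r1]: r2=M[100]=5
after OR r6, r6, r2: r6=4|5=5
after LDR r6, [r1]: r6=M[100]=5
after SUB r2, r2, r6: r2=5-5=0
after ADD r1, r1, #4: r1=100+4=104
after ADD r3, r3, #1: r3=0+1=1
CMP r3, #6  (cmp 1,6)
BNE body: taken
after LDR r2, [r1]: r2=M[104]=20
after OR r6, r6, r2: r6=5|20=21
after LDR r6, [r1]: r6=M[104]=20
after SUB r2, r2, r6: r2=20-20=0
after ADD r1, r1, #4: r1=104+4=108
after ADD r3, r3, #1: r3=1+1=2
CMP r3, #6  (cmp 2,6)
BNE body: taken
after LDR r2, [r1]: r2=M[108]=26
after OR r6, r6, r2: r6=20|26=30
after LDR r6, [r1]: r6=M[108]=26
after SUB r2, r2, r6: r2=26-26=0
after ADD r1, r1, #4: r1=108+4=112
after ADD r3, r3, #1: r3=2+1=3
CMP r3, #6  (cmp 3,6)
BNE body: taken
after LDR r2, [r1]: r2=M[112]=-7
after OR r6, r6, r2: r6=26|(-7)=-5
after LDR r6, [r1]: r6=M[112]=-7
after SUB r2, r2, r6: r2=(-7)-(-7)=0
after ADD r1, r1, #4: r1=112+4=116
after ADD r3, r3, #1: r3=3+1=4
CMP r3, #6  (cmp 4,6)
BNE body: taken
after LDR r2, [r1]: r2=M[116]=-8
after OR r6, r6, r2: r6=(-7)|(-8)=-7
after LDR r6, [r1]: r6=M[116]=-8
after SUB r2, r2, r6: r2=(-8)-(-8)=0
after ADD r1, r1, #4: r1=116+4=120
after ADD r3, r3, #1: r3=4+1=5
CMP r3, #6  (cmp 5,6)
BNE body: taken
after LDR r2, [r1]: r2=M[120]=11
after OR r6, r6, r2: r6=(-8)|11=-5
after LDR r6, [r1]: r6=M[120]=11
after SUB r2, r2, r6: r2=11-11=0
after ADD r1, r1, #4: r1=120+4=124
after ADD r3, r3, #1: r3=5+1=6
CMP r3, #6  (cmp 6,6)
BNE body: not taken
after SUB r6, r2, r2: r6=0-0=0
halt.

124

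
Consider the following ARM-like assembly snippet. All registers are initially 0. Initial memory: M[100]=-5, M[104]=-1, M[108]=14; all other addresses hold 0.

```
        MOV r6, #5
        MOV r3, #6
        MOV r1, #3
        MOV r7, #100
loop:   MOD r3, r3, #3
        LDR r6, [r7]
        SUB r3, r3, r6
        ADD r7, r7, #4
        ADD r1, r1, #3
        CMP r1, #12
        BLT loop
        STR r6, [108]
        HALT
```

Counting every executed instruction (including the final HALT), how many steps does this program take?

27

after MOV r6, #5: r6=5
after MOV r3, #6: r3=6
after MOV r1, #3: r1=3
after MOV r7, #100: r7=100
after MOD r3, r3, #3: r3=6%3=0
after LDR r6, [r7]: r6=M[100]=-5
after SUB r3, r3, r6: r3=0-(-5)=5
after ADD r7, r7, #4: r7=100+4=104
after ADD r1, r1, #3: r1=3+3=6
CMP r1, #12  (cmp 6,12)
BLT loop: taken
after MOD r3, r3, #3: r3=5%3=2
after LDR r6, [r7]: r6=M[104]=-1
after SUB r3, r3, r6: r3=2-(-1)=3
after ADD r7, r7, #4: r7=104+4=108
after ADD r1, r1, #3: r1=6+3=9
CMP r1, #12  (cmp 9,12)
BLT loop: taken
after MOD r3, r3, #3: r3=3%3=0
after LDR r6, [r7]: r6=M[108]=14
after SUB r3, r3, r6: r3=0-14=-14
after ADD r7, r7, #4: r7=108+4=112
after ADD r1, r1, #3: r1=9+3=12
CMP r1, #12  (cmp 12,12)
BLT loop: not taken
STR r6, [108] → M[108]=14
halt.
Total executed instructions: 27.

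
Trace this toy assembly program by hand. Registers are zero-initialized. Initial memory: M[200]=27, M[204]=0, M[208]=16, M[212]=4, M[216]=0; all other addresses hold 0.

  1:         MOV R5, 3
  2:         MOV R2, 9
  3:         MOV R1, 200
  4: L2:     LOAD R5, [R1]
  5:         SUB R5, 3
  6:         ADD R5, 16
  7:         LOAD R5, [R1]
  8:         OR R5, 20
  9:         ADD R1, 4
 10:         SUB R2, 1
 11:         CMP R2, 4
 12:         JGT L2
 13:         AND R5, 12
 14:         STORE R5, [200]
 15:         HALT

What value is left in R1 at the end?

220

R5=3
R2=9
R1=200
R5=M[200]=27
R5=27-3=24
R5=24+16=40
R5=M[200]=27
R5=27|20=31
R1=200+4=204
R2=9-1=8
CMP R2, 4  (cmp 8,4)
JGT L2: taken
R5=M[204]=0
R5=0-3=-3
R5=(-3)+16=13
R5=M[204]=0
R5=0|20=20
R1=204+4=208
R2=8-1=7
CMP R2, 4  (cmp 7,4)
JGT L2: taken
R5=M[208]=16
R5=16-3=13
R5=13+16=29
R5=M[208]=16
R5=16|20=20
R1=208+4=212
R2=7-1=6
CMP R2, 4  (cmp 6,4)
JGT L2: taken
R5=M[212]=4
R5=4-3=1
R5=1+16=17
R5=M[212]=4
R5=4|20=20
R1=212+4=216
R2=6-1=5
CMP R2, 4  (cmp 5,4)
JGT L2: taken
R5=M[216]=0
R5=0-3=-3
R5=(-3)+16=13
R5=M[216]=0
R5=0|20=20
R1=216+4=220
R2=5-1=4
CMP R2, 4  (cmp 4,4)
JGT L2: not taken
R5=20&12=4
STORE R5, [200] → M[200]=4
halt.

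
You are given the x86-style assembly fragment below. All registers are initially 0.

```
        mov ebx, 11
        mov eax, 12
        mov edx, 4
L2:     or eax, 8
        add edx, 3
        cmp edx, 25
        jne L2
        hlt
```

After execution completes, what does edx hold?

25

after mov ebx, 11: ebx=11
after mov eax, 12: eax=12
after mov edx, 4: edx=4
after or eax, 8: eax=12|8=12
after add edx, 3: edx=4+3=7
cmp edx, 25  (cmp 7,25)
jne L2: taken
after or eax, 8: eax=12|8=12
after add edx, 3: edx=7+3=10
cmp edx, 25  (cmp 10,25)
jne L2: taken
after or eax, 8: eax=12|8=12
after add edx, 3: edx=10+3=13
cmp edx, 25  (cmp 13,25)
jne L2: taken
after or eax, 8: eax=12|8=12
after add edx, 3: edx=13+3=16
cmp edx, 25  (cmp 16,25)
jne L2: taken
after or eax, 8: eax=12|8=12
after add edx, 3: edx=16+3=19
cmp edx, 25  (cmp 19,25)
jne L2: taken
after or eax, 8: eax=12|8=12
after add edx, 3: edx=19+3=22
cmp edx, 25  (cmp 22,25)
jne L2: taken
after or eax, 8: eax=12|8=12
after add edx, 3: edx=22+3=25
cmp edx, 25  (cmp 25,25)
jne L2: not taken
halt.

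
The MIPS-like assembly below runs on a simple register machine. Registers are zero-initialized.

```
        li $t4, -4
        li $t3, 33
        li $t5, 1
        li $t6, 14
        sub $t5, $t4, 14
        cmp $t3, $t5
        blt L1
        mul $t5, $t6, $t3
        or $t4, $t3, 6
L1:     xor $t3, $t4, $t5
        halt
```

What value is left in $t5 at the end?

462

li $t4, -4 → $t4=-4
li $t3, 33 → $t3=33
li $t5, 1 → $t5=1
li $t6, 14 → $t6=14
sub $t5, $t4, 14 → $t5=(-4)-14=-18
cmp $t3, $t5  (cmp 33,-18)
blt L1: not taken
mul $t5, $t6, $t3 → $t5=14*33=462
or $t4, $t3, 6 → $t4=33|6=39
xor $t3, $t4, $t5 → $t3=39^462=489
halt.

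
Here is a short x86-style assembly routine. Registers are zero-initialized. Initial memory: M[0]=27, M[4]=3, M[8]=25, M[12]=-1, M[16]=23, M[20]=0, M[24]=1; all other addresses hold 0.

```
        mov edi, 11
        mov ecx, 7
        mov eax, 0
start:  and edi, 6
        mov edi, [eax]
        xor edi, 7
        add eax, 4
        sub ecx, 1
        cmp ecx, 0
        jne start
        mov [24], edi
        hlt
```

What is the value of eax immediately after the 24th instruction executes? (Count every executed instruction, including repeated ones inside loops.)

mov edi, 11 → edi=11
mov ecx, 7 → ecx=7
mov eax, 0 → eax=0
and edi, 6 → edi=11&6=2
mov edi, [eax] → edi=M[0]=27
xor edi, 7 → edi=27^7=28
add eax, 4 → eax=0+4=4
sub ecx, 1 → ecx=7-1=6
cmp ecx, 0  (cmp 6,0)
jne start: taken
and edi, 6 → edi=28&6=4
mov edi, [eax] → edi=M[4]=3
xor edi, 7 → edi=3^7=4
add eax, 4 → eax=4+4=8
sub ecx, 1 → ecx=6-1=5
cmp ecx, 0  (cmp 5,0)
jne start: taken
and edi, 6 → edi=4&6=4
mov edi, [eax] → edi=M[8]=25
xor edi, 7 → edi=25^7=30
add eax, 4 → eax=8+4=12
sub ecx, 1 → ecx=5-1=4
cmp ecx, 0  (cmp 4,0)
jne start: taken
After step 24: eax = 12.

12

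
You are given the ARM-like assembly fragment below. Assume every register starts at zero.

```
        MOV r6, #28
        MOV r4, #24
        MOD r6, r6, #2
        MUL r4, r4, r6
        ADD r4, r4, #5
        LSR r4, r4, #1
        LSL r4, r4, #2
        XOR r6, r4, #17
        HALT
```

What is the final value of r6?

25

r6=28
r4=24
r6=28%2=0
r4=24*0=0
r4=0+5=5
r4=5>>1=2
r4=2<<2=8
r6=8^17=25
halt.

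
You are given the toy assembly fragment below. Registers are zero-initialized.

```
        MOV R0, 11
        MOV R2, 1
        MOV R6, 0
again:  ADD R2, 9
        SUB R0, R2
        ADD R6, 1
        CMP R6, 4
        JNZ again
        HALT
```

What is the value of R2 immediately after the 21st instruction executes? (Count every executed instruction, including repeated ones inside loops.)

R0=11
R2=1
R6=0
R2=1+9=10
R0=11-10=1
R6=0+1=1
CMP R6, 4  (cmp 1,4)
JNZ again: taken
R2=10+9=19
R0=1-19=-18
R6=1+1=2
CMP R6, 4  (cmp 2,4)
JNZ again: taken
R2=19+9=28
R0=(-18)-28=-46
R6=2+1=3
CMP R6, 4  (cmp 3,4)
JNZ again: taken
R2=28+9=37
R0=(-46)-37=-83
R6=3+1=4
After step 21: R2 = 37.

37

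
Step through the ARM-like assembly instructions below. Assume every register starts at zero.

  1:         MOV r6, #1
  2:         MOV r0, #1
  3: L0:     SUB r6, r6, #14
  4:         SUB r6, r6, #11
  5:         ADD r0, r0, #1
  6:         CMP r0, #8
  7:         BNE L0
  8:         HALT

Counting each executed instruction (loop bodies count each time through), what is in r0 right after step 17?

4

MOV r6, #1 → r6=1
MOV r0, #1 → r0=1
SUB r6, r6, #14 → r6=1-14=-13
SUB r6, r6, #11 → r6=(-13)-11=-24
ADD r0, r0, #1 → r0=1+1=2
CMP r0, #8  (cmp 2,8)
BNE L0: taken
SUB r6, r6, #14 → r6=(-24)-14=-38
SUB r6, r6, #11 → r6=(-38)-11=-49
ADD r0, r0, #1 → r0=2+1=3
CMP r0, #8  (cmp 3,8)
BNE L0: taken
SUB r6, r6, #14 → r6=(-49)-14=-63
SUB r6, r6, #11 → r6=(-63)-11=-74
ADD r0, r0, #1 → r0=3+1=4
CMP r0, #8  (cmp 4,8)
BNE L0: taken
After step 17: r0 = 4.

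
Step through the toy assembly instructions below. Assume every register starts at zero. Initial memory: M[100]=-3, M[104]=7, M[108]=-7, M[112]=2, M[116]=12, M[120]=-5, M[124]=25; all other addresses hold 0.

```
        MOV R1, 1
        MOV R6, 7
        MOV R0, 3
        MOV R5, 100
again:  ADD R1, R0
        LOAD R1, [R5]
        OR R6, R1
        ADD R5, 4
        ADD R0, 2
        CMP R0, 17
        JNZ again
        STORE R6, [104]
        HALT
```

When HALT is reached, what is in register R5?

128

after MOV R1, 1: R1=1
after MOV R6, 7: R6=7
after MOV R0, 3: R0=3
after MOV R5, 100: R5=100
after ADD R1, R0: R1=1+3=4
after LOAD R1, [R5]: R1=M[100]=-3
after OR R6, R1: R6=7|(-3)=-1
after ADD R5, 4: R5=100+4=104
after ADD R0, 2: R0=3+2=5
CMP R0, 17  (cmp 5,17)
JNZ again: taken
after ADD R1, R0: R1=(-3)+5=2
after LOAD R1, [R5]: R1=M[104]=7
after OR R6, R1: R6=(-1)|7=-1
after ADD R5, 4: R5=104+4=108
after ADD R0, 2: R0=5+2=7
CMP R0, 17  (cmp 7,17)
JNZ again: taken
after ADD R1, R0: R1=7+7=14
after LOAD R1, [R5]: R1=M[108]=-7
after OR R6, R1: R6=(-1)|(-7)=-1
after ADD R5, 4: R5=108+4=112
after ADD R0, 2: R0=7+2=9
CMP R0, 17  (cmp 9,17)
JNZ again: taken
after ADD R1, R0: R1=(-7)+9=2
after LOAD R1, [R5]: R1=M[112]=2
after OR R6, R1: R6=(-1)|2=-1
after ADD R5, 4: R5=112+4=116
after ADD R0, 2: R0=9+2=11
CMP R0, 17  (cmp 11,17)
JNZ again: taken
after ADD R1, R0: R1=2+11=13
after LOAD R1, [R5]: R1=M[116]=12
after OR R6, R1: R6=(-1)|12=-1
after ADD R5, 4: R5=116+4=120
after ADD R0, 2: R0=11+2=13
CMP R0, 17  (cmp 13,17)
JNZ again: taken
after ADD R1, R0: R1=12+13=25
after LOAD R1, [R5]: R1=M[120]=-5
after OR R6, R1: R6=(-1)|(-5)=-1
after ADD R5, 4: R5=120+4=124
after ADD R0, 2: R0=13+2=15
CMP R0, 17  (cmp 15,17)
JNZ again: taken
after ADD R1, R0: R1=(-5)+15=10
after LOAD R1, [R5]: R1=M[124]=25
after OR R6, R1: R6=(-1)|25=-1
after ADD R5, 4: R5=124+4=128
after ADD R0, 2: R0=15+2=17
CMP R0, 17  (cmp 17,17)
JNZ again: not taken
STORE R6, [104] → M[104]=-1
halt.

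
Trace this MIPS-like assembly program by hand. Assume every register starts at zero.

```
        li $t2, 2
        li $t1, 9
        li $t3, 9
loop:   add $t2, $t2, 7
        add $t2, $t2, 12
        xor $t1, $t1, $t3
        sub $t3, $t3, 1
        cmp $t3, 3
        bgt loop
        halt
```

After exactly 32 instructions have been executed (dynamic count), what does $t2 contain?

97

li $t2, 2 → $t2=2
li $t1, 9 → $t1=9
li $t3, 9 → $t3=9
add $t2, $t2, 7 → $t2=2+7=9
add $t2, $t2, 12 → $t2=9+12=21
xor $t1, $t1, $t3 → $t1=9^9=0
sub $t3, $t3, 1 → $t3=9-1=8
cmp $t3, 3  (cmp 8,3)
bgt loop: taken
add $t2, $t2, 7 → $t2=21+7=28
add $t2, $t2, 12 → $t2=28+12=40
xor $t1, $t1, $t3 → $t1=0^8=8
sub $t3, $t3, 1 → $t3=8-1=7
cmp $t3, 3  (cmp 7,3)
bgt loop: taken
add $t2, $t2, 7 → $t2=40+7=47
add $t2, $t2, 12 → $t2=47+12=59
xor $t1, $t1, $t3 → $t1=8^7=15
sub $t3, $t3, 1 → $t3=7-1=6
cmp $t3, 3  (cmp 6,3)
bgt loop: taken
add $t2, $t2, 7 → $t2=59+7=66
add $t2, $t2, 12 → $t2=66+12=78
xor $t1, $t1, $t3 → $t1=15^6=9
sub $t3, $t3, 1 → $t3=6-1=5
cmp $t3, 3  (cmp 5,3)
bgt loop: taken
add $t2, $t2, 7 → $t2=78+7=85
add $t2, $t2, 12 → $t2=85+12=97
xor $t1, $t1, $t3 → $t1=9^5=12
sub $t3, $t3, 1 → $t3=5-1=4
cmp $t3, 3  (cmp 4,3)
After step 32: $t2 = 97.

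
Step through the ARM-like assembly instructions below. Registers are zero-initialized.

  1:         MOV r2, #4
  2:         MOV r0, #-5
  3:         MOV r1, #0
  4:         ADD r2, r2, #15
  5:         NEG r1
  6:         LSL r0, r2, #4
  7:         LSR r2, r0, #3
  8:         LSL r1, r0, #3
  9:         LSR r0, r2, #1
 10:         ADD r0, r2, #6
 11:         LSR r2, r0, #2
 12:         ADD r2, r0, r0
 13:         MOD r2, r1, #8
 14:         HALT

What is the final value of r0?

44

after MOV r2, #4: r2=4
after MOV r0, #-5: r0=-5
after MOV r1, #0: r1=0
after ADD r2, r2, #15: r2=4+15=19
after NEG r1: r1=-(0)=0
after LSL r0, r2, #4: r0=19<<4=304
after LSR r2, r0, #3: r2=304>>3=38
after LSL r1, r0, #3: r1=304<<3=2432
after LSR r0, r2, #1: r0=38>>1=19
after ADD r0, r2, #6: r0=38+6=44
after LSR r2, r0, #2: r2=44>>2=11
after ADD r2, r0, r0: r2=44+44=88
after MOD r2, r1, #8: r2=2432%8=0
halt.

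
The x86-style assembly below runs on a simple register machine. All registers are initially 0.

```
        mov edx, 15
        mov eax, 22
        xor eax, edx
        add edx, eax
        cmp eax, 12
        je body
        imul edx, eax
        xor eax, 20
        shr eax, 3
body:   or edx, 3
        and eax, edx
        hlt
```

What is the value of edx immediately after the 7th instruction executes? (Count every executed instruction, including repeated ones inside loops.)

after mov edx, 15: edx=15
after mov eax, 22: eax=22
after xor eax, edx: eax=22^15=25
after add edx, eax: edx=15+25=40
cmp eax, 12  (cmp 25,12)
je body: not taken
after imul edx, eax: edx=40*25=1000
After step 7: edx = 1000.

1000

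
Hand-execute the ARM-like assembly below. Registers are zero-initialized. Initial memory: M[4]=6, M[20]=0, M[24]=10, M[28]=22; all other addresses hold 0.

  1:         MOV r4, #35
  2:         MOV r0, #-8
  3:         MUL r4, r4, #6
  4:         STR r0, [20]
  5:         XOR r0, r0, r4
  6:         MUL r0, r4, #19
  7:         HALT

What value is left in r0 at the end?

3990

MOV r4, #35 → r4=35
MOV r0, #-8 → r0=-8
MUL r4, r4, #6 → r4=35*6=210
STR r0, [20] → M[20]=-8
XOR r0, r0, r4 → r0=(-8)^210=-214
MUL r0, r4, #19 → r0=210*19=3990
halt.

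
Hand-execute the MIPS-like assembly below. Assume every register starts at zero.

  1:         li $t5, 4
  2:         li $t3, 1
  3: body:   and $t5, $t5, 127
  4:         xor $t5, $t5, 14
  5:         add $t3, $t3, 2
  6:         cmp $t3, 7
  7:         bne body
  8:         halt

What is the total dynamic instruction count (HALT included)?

18

after li $t5, 4: $t5=4
after li $t3, 1: $t3=1
after and $t5, $t5, 127: $t5=4&127=4
after xor $t5, $t5, 14: $t5=4^14=10
after add $t3, $t3, 2: $t3=1+2=3
cmp $t3, 7  (cmp 3,7)
bne body: taken
after and $t5, $t5, 127: $t5=10&127=10
after xor $t5, $t5, 14: $t5=10^14=4
after add $t3, $t3, 2: $t3=3+2=5
cmp $t3, 7  (cmp 5,7)
bne body: taken
after and $t5, $t5, 127: $t5=4&127=4
after xor $t5, $t5, 14: $t5=4^14=10
after add $t3, $t3, 2: $t3=5+2=7
cmp $t3, 7  (cmp 7,7)
bne body: not taken
halt.
Total executed instructions: 18.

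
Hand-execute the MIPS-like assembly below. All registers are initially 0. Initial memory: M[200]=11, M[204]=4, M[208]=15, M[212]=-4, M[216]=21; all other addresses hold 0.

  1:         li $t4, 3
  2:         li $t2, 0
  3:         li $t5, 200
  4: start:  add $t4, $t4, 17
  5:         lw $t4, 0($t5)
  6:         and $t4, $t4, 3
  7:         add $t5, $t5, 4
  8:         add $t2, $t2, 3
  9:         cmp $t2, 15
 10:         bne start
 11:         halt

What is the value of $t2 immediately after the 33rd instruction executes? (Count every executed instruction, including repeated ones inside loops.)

after li $t4, 3: $t4=3
after li $t2, 0: $t2=0
after li $t5, 200: $t5=200
after add $t4, $t4, 17: $t4=3+17=20
after lw $t4, 0($t5): $t4=M[200]=11
after and $t4, $t4, 3: $t4=11&3=3
after add $t5, $t5, 4: $t5=200+4=204
after add $t2, $t2, 3: $t2=0+3=3
cmp $t2, 15  (cmp 3,15)
bne start: taken
after add $t4, $t4, 17: $t4=3+17=20
after lw $t4, 0($t5): $t4=M[204]=4
after and $t4, $t4, 3: $t4=4&3=0
after add $t5, $t5, 4: $t5=204+4=208
after add $t2, $t2, 3: $t2=3+3=6
cmp $t2, 15  (cmp 6,15)
bne start: taken
after add $t4, $t4, 17: $t4=0+17=17
after lw $t4, 0($t5): $t4=M[208]=15
after and $t4, $t4, 3: $t4=15&3=3
after add $t5, $t5, 4: $t5=208+4=212
after add $t2, $t2, 3: $t2=6+3=9
cmp $t2, 15  (cmp 9,15)
bne start: taken
after add $t4, $t4, 17: $t4=3+17=20
after lw $t4, 0($t5): $t4=M[212]=-4
after and $t4, $t4, 3: $t4=(-4)&3=0
after add $t5, $t5, 4: $t5=212+4=216
after add $t2, $t2, 3: $t2=9+3=12
cmp $t2, 15  (cmp 12,15)
bne start: taken
after add $t4, $t4, 17: $t4=0+17=17
after lw $t4, 0($t5): $t4=M[216]=21
After step 33: $t2 = 12.

12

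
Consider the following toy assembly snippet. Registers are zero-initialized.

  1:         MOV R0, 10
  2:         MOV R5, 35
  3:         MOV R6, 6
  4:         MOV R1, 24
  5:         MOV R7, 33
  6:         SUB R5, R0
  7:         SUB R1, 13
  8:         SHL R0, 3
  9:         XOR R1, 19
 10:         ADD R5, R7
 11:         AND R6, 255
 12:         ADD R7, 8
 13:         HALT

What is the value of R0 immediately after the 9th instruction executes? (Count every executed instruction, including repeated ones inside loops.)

R0=10
R5=35
R6=6
R1=24
R7=33
R5=35-10=25
R1=24-13=11
R0=10<<3=80
R1=11^19=24
After step 9: R0 = 80.

80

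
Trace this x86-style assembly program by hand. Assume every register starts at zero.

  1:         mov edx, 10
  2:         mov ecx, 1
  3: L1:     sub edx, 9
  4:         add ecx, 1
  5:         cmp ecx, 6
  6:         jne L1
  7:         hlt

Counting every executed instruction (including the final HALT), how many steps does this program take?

23

mov edx, 10 → edx=10
mov ecx, 1 → ecx=1
sub edx, 9 → edx=10-9=1
add ecx, 1 → ecx=1+1=2
cmp ecx, 6  (cmp 2,6)
jne L1: taken
sub edx, 9 → edx=1-9=-8
add ecx, 1 → ecx=2+1=3
cmp ecx, 6  (cmp 3,6)
jne L1: taken
sub edx, 9 → edx=(-8)-9=-17
add ecx, 1 → ecx=3+1=4
cmp ecx, 6  (cmp 4,6)
jne L1: taken
sub edx, 9 → edx=(-17)-9=-26
add ecx, 1 → ecx=4+1=5
cmp ecx, 6  (cmp 5,6)
jne L1: taken
sub edx, 9 → edx=(-26)-9=-35
add ecx, 1 → ecx=5+1=6
cmp ecx, 6  (cmp 6,6)
jne L1: not taken
halt.
Total executed instructions: 23.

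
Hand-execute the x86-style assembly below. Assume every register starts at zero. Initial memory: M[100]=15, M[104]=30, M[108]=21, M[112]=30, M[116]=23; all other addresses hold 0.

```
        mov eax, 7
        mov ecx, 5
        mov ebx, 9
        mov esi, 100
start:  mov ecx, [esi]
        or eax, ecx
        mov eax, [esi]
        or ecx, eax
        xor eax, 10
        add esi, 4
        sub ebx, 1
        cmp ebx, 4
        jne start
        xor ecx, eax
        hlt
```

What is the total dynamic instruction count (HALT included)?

51

after mov eax, 7: eax=7
after mov ecx, 5: ecx=5
after mov ebx, 9: ebx=9
after mov esi, 100: esi=100
after mov ecx, [esi]: ecx=M[100]=15
after or eax, ecx: eax=7|15=15
after mov eax, [esi]: eax=M[100]=15
after or ecx, eax: ecx=15|15=15
after xor eax, 10: eax=15^10=5
after add esi, 4: esi=100+4=104
after sub ebx, 1: ebx=9-1=8
cmp ebx, 4  (cmp 8,4)
jne start: taken
after mov ecx, [esi]: ecx=M[104]=30
after or eax, ecx: eax=5|30=31
after mov eax, [esi]: eax=M[104]=30
after or ecx, eax: ecx=30|30=30
after xor eax, 10: eax=30^10=20
after add esi, 4: esi=104+4=108
after sub ebx, 1: ebx=8-1=7
cmp ebx, 4  (cmp 7,4)
jne start: taken
after mov ecx, [esi]: ecx=M[108]=21
after or eax, ecx: eax=20|21=21
after mov eax, [esi]: eax=M[108]=21
after or ecx, eax: ecx=21|21=21
after xor eax, 10: eax=21^10=31
after add esi, 4: esi=108+4=112
after sub ebx, 1: ebx=7-1=6
cmp ebx, 4  (cmp 6,4)
jne start: taken
after mov ecx, [esi]: ecx=M[112]=30
after or eax, ecx: eax=31|30=31
after mov eax, [esi]: eax=M[112]=30
after or ecx, eax: ecx=30|30=30
after xor eax, 10: eax=30^10=20
after add esi, 4: esi=112+4=116
after sub ebx, 1: ebx=6-1=5
cmp ebx, 4  (cmp 5,4)
jne start: taken
after mov ecx, [esi]: ecx=M[116]=23
after or eax, ecx: eax=20|23=23
after mov eax, [esi]: eax=M[116]=23
after or ecx, eax: ecx=23|23=23
after xor eax, 10: eax=23^10=29
after add esi, 4: esi=116+4=120
after sub ebx, 1: ebx=5-1=4
cmp ebx, 4  (cmp 4,4)
jne start: not taken
after xor ecx, eax: ecx=23^29=10
halt.
Total executed instructions: 51.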